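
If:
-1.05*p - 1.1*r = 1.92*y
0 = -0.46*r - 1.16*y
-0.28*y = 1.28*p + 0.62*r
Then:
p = 0.00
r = 0.00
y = 0.00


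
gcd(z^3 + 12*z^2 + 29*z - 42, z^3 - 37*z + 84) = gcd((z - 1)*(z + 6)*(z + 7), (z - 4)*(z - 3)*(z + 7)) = z + 7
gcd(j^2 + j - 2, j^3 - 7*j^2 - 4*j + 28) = j + 2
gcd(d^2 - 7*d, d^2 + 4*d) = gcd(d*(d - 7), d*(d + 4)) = d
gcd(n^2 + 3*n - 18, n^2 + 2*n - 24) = n + 6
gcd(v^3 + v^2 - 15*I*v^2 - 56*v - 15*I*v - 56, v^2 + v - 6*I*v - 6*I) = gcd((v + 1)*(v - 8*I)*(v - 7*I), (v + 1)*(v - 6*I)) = v + 1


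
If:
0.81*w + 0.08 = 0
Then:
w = -0.10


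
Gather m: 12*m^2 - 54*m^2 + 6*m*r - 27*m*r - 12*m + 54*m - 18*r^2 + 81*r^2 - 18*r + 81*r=-42*m^2 + m*(42 - 21*r) + 63*r^2 + 63*r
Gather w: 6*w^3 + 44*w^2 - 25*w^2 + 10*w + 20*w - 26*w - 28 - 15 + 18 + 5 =6*w^3 + 19*w^2 + 4*w - 20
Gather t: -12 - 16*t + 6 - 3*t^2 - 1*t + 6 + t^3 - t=t^3 - 3*t^2 - 18*t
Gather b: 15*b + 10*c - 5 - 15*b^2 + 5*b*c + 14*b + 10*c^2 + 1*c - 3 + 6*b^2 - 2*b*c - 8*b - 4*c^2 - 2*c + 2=-9*b^2 + b*(3*c + 21) + 6*c^2 + 9*c - 6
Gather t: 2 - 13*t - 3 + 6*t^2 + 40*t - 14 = 6*t^2 + 27*t - 15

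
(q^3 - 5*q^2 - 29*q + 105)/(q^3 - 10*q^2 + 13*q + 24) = (q^2 - 2*q - 35)/(q^2 - 7*q - 8)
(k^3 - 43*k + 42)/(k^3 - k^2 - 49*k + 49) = (k - 6)/(k - 7)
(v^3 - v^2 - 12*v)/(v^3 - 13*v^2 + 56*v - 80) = v*(v + 3)/(v^2 - 9*v + 20)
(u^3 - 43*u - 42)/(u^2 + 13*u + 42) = (u^2 - 6*u - 7)/(u + 7)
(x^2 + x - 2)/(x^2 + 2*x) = (x - 1)/x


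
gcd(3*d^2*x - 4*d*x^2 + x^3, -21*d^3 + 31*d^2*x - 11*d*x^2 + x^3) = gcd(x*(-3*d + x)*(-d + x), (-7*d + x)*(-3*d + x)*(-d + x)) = 3*d^2 - 4*d*x + x^2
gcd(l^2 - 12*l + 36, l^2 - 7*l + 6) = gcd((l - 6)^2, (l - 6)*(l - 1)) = l - 6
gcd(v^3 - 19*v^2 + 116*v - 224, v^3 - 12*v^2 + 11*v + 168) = v^2 - 15*v + 56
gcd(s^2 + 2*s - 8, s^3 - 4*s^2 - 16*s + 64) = s + 4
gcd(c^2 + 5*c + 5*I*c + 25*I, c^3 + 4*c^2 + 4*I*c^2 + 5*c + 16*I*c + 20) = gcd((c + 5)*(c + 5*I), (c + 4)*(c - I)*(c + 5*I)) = c + 5*I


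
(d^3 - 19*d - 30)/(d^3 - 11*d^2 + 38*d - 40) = (d^2 + 5*d + 6)/(d^2 - 6*d + 8)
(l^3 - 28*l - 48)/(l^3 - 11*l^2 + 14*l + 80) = (l^2 - 2*l - 24)/(l^2 - 13*l + 40)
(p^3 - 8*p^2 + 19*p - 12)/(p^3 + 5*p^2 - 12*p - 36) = (p^2 - 5*p + 4)/(p^2 + 8*p + 12)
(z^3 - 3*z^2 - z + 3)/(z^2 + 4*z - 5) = (z^2 - 2*z - 3)/(z + 5)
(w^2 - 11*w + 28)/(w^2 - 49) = (w - 4)/(w + 7)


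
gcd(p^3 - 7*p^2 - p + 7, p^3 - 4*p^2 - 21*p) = p - 7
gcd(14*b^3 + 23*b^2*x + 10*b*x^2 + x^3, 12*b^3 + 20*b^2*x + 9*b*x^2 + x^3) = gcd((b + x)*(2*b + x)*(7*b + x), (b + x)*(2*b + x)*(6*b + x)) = 2*b^2 + 3*b*x + x^2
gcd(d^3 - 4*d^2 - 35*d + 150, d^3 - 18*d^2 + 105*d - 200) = d^2 - 10*d + 25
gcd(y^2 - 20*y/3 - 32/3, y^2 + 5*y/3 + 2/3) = 1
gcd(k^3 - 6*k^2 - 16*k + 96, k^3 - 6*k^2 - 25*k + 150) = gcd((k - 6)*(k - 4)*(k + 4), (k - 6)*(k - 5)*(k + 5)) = k - 6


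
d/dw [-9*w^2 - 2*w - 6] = -18*w - 2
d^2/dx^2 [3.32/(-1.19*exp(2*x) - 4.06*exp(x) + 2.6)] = (-3.32*(2.38*exp(x) + 4.06)*(4.76*exp(x) + 8.12)*exp(x) + (15.8032*exp(x) + 13.4792)*(1.19*exp(2*x) + 4.06*exp(x) - 2.6))*exp(x)/(1.19*exp(2*x) + 4.06*exp(x) - 2.6)^3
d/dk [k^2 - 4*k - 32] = 2*k - 4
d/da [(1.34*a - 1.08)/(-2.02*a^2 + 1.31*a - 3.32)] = (2.7068*a^2 - 4.3632*a - 3.034)/(4.0804*a^4 - 5.2924*a^3 + 15.1289*a^2 - 8.6984*a + 11.0224)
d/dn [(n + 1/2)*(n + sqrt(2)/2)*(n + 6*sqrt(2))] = 3*n^2 + n + 13*sqrt(2)*n + 13*sqrt(2)/4 + 6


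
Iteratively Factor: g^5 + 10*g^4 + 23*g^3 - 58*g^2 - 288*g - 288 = (g - 3)*(g^4 + 13*g^3 + 62*g^2 + 128*g + 96) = (g - 3)*(g + 4)*(g^3 + 9*g^2 + 26*g + 24) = (g - 3)*(g + 4)^2*(g^2 + 5*g + 6) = (g - 3)*(g + 2)*(g + 4)^2*(g + 3)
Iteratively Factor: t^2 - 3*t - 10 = (t + 2)*(t - 5)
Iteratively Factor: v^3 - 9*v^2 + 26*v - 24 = (v - 3)*(v^2 - 6*v + 8) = (v - 4)*(v - 3)*(v - 2)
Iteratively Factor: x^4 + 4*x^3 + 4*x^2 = (x)*(x^3 + 4*x^2 + 4*x) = x*(x + 2)*(x^2 + 2*x) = x^2*(x + 2)*(x + 2)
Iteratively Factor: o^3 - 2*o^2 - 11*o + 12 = (o + 3)*(o^2 - 5*o + 4) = (o - 1)*(o + 3)*(o - 4)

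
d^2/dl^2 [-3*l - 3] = 0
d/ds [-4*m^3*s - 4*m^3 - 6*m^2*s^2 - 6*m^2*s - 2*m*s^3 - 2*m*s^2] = 2*m*(-2*m^2 - 6*m*s - 3*m - 3*s^2 - 2*s)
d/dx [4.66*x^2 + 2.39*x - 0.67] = 9.32*x + 2.39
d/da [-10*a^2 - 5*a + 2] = -20*a - 5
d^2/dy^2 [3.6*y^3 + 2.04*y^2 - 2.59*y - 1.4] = 21.6*y + 4.08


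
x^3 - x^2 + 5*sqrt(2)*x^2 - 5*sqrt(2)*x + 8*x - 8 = (x - 1)*(x + sqrt(2))*(x + 4*sqrt(2))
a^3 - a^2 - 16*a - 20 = (a - 5)*(a + 2)^2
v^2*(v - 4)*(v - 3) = v^4 - 7*v^3 + 12*v^2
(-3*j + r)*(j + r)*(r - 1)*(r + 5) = -3*j^2*r^2 - 12*j^2*r + 15*j^2 - 2*j*r^3 - 8*j*r^2 + 10*j*r + r^4 + 4*r^3 - 5*r^2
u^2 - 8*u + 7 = (u - 7)*(u - 1)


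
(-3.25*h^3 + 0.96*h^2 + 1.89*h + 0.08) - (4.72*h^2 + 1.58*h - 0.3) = -3.25*h^3 - 3.76*h^2 + 0.31*h + 0.38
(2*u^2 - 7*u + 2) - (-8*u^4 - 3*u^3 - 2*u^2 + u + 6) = 8*u^4 + 3*u^3 + 4*u^2 - 8*u - 4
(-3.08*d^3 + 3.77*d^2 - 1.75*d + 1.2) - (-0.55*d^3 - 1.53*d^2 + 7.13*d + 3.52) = -2.53*d^3 + 5.3*d^2 - 8.88*d - 2.32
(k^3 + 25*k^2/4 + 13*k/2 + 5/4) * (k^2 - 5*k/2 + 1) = k^5 + 15*k^4/4 - 65*k^3/8 - 35*k^2/4 + 27*k/8 + 5/4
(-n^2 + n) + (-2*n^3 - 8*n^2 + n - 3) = -2*n^3 - 9*n^2 + 2*n - 3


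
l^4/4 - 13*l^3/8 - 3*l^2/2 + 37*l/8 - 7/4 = (l/4 + 1/2)*(l - 7)*(l - 1)*(l - 1/2)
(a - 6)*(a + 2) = a^2 - 4*a - 12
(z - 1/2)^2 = z^2 - z + 1/4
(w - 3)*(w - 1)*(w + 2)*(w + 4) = w^4 + 2*w^3 - 13*w^2 - 14*w + 24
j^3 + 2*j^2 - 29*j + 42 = (j - 3)*(j - 2)*(j + 7)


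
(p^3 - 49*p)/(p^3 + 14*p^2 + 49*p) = (p - 7)/(p + 7)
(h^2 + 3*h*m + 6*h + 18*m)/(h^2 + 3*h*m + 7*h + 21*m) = (h + 6)/(h + 7)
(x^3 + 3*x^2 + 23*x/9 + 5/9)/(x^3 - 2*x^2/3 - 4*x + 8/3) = (9*x^3 + 27*x^2 + 23*x + 5)/(3*(3*x^3 - 2*x^2 - 12*x + 8))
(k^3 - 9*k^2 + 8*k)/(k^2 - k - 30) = k*(-k^2 + 9*k - 8)/(-k^2 + k + 30)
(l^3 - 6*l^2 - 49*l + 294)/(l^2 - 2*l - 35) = (l^2 + l - 42)/(l + 5)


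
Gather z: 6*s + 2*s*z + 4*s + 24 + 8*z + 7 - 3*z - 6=10*s + z*(2*s + 5) + 25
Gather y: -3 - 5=-8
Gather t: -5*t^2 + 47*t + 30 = -5*t^2 + 47*t + 30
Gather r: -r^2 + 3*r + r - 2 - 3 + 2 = -r^2 + 4*r - 3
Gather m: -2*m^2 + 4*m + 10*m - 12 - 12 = -2*m^2 + 14*m - 24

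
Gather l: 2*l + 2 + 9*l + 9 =11*l + 11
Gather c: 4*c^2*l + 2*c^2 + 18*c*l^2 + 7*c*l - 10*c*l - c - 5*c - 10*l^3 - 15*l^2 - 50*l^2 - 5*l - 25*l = c^2*(4*l + 2) + c*(18*l^2 - 3*l - 6) - 10*l^3 - 65*l^2 - 30*l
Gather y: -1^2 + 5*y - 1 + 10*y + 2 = 15*y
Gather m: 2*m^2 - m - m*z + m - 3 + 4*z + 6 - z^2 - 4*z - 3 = 2*m^2 - m*z - z^2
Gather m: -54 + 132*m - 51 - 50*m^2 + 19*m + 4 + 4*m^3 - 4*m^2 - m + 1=4*m^3 - 54*m^2 + 150*m - 100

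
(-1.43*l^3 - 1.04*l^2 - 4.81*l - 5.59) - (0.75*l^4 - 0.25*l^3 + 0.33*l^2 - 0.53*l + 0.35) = -0.75*l^4 - 1.18*l^3 - 1.37*l^2 - 4.28*l - 5.94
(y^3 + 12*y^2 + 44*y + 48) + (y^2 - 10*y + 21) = y^3 + 13*y^2 + 34*y + 69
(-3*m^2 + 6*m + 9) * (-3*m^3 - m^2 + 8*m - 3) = 9*m^5 - 15*m^4 - 57*m^3 + 48*m^2 + 54*m - 27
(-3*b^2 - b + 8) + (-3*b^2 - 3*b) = -6*b^2 - 4*b + 8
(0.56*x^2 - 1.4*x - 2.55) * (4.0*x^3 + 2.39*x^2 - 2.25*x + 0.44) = 2.24*x^5 - 4.2616*x^4 - 14.806*x^3 - 2.6981*x^2 + 5.1215*x - 1.122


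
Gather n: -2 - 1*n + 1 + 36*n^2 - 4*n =36*n^2 - 5*n - 1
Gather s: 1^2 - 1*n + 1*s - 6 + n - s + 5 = 0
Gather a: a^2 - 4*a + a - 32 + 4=a^2 - 3*a - 28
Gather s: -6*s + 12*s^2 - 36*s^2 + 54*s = -24*s^2 + 48*s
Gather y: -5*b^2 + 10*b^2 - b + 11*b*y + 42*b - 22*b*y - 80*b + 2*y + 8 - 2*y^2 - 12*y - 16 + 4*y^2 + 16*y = 5*b^2 - 39*b + 2*y^2 + y*(6 - 11*b) - 8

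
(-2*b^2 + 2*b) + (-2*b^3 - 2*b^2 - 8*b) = -2*b^3 - 4*b^2 - 6*b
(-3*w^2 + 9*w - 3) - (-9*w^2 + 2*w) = 6*w^2 + 7*w - 3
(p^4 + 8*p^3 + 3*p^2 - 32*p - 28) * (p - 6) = p^5 + 2*p^4 - 45*p^3 - 50*p^2 + 164*p + 168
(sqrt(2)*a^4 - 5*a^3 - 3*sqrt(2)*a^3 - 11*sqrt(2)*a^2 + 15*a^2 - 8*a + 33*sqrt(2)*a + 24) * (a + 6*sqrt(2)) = sqrt(2)*a^5 - 3*sqrt(2)*a^4 + 7*a^4 - 41*sqrt(2)*a^3 - 21*a^3 - 140*a^2 + 123*sqrt(2)*a^2 - 48*sqrt(2)*a + 420*a + 144*sqrt(2)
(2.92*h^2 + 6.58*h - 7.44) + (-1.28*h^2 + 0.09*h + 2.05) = 1.64*h^2 + 6.67*h - 5.39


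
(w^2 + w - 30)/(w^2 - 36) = (w - 5)/(w - 6)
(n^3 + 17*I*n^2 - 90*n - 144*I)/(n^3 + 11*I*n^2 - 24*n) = (n + 6*I)/n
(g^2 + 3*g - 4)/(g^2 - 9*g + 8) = (g + 4)/(g - 8)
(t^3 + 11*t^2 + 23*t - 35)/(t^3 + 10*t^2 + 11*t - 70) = (t - 1)/(t - 2)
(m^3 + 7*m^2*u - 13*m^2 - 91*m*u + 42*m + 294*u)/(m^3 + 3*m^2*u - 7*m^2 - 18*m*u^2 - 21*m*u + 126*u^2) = (-m^2 - 7*m*u + 6*m + 42*u)/(-m^2 - 3*m*u + 18*u^2)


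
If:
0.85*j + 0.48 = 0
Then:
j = -0.56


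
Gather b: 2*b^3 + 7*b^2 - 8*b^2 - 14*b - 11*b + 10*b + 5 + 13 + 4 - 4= 2*b^3 - b^2 - 15*b + 18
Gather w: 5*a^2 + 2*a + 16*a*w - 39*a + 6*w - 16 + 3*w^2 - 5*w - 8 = 5*a^2 - 37*a + 3*w^2 + w*(16*a + 1) - 24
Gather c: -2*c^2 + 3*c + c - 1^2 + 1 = -2*c^2 + 4*c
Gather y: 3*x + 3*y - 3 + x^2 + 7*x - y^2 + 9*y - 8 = x^2 + 10*x - y^2 + 12*y - 11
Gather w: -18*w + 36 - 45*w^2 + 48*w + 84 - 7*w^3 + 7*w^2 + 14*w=-7*w^3 - 38*w^2 + 44*w + 120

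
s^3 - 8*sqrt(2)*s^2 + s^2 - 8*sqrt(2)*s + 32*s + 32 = (s + 1)*(s - 4*sqrt(2))^2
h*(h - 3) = h^2 - 3*h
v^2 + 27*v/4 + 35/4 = (v + 7/4)*(v + 5)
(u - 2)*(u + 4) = u^2 + 2*u - 8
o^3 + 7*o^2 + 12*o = o*(o + 3)*(o + 4)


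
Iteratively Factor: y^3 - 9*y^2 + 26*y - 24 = (y - 4)*(y^2 - 5*y + 6) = (y - 4)*(y - 3)*(y - 2)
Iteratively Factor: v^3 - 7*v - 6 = (v - 3)*(v^2 + 3*v + 2) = (v - 3)*(v + 1)*(v + 2)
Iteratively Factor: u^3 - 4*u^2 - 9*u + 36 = (u - 4)*(u^2 - 9) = (u - 4)*(u + 3)*(u - 3)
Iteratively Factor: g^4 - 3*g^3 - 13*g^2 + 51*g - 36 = (g - 3)*(g^3 - 13*g + 12) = (g - 3)*(g - 1)*(g^2 + g - 12) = (g - 3)^2*(g - 1)*(g + 4)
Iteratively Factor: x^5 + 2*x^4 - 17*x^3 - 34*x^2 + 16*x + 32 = (x + 4)*(x^4 - 2*x^3 - 9*x^2 + 2*x + 8) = (x - 1)*(x + 4)*(x^3 - x^2 - 10*x - 8) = (x - 1)*(x + 1)*(x + 4)*(x^2 - 2*x - 8) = (x - 1)*(x + 1)*(x + 2)*(x + 4)*(x - 4)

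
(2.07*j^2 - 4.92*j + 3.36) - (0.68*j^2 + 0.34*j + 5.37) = 1.39*j^2 - 5.26*j - 2.01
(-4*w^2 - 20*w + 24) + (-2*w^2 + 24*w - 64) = -6*w^2 + 4*w - 40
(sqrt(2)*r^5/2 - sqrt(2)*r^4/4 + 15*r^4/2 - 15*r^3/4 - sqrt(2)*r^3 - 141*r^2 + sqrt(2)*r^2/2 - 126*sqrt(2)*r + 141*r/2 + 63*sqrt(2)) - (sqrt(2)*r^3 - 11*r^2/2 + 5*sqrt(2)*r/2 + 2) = sqrt(2)*r^5/2 - sqrt(2)*r^4/4 + 15*r^4/2 - 15*r^3/4 - 2*sqrt(2)*r^3 - 271*r^2/2 + sqrt(2)*r^2/2 - 257*sqrt(2)*r/2 + 141*r/2 - 2 + 63*sqrt(2)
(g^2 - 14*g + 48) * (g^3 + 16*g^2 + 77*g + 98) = g^5 + 2*g^4 - 99*g^3 - 212*g^2 + 2324*g + 4704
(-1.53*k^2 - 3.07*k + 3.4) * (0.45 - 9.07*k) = 13.8771*k^3 + 27.1564*k^2 - 32.2195*k + 1.53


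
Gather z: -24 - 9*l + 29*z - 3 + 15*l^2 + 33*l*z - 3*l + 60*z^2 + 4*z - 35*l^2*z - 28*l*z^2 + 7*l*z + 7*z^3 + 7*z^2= 15*l^2 - 12*l + 7*z^3 + z^2*(67 - 28*l) + z*(-35*l^2 + 40*l + 33) - 27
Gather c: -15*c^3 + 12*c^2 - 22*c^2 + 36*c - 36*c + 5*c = -15*c^3 - 10*c^2 + 5*c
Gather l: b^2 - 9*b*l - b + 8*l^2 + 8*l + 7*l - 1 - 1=b^2 - b + 8*l^2 + l*(15 - 9*b) - 2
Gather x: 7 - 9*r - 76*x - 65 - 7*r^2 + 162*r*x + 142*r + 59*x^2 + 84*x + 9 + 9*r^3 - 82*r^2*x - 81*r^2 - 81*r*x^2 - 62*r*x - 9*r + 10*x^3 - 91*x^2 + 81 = 9*r^3 - 88*r^2 + 124*r + 10*x^3 + x^2*(-81*r - 32) + x*(-82*r^2 + 100*r + 8) + 32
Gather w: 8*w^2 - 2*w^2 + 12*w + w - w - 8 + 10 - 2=6*w^2 + 12*w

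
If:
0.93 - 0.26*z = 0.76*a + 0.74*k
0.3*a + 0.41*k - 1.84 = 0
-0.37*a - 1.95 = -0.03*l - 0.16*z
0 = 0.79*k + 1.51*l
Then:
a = -7.08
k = 9.67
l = -5.06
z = -3.24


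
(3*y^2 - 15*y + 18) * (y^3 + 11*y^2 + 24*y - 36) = 3*y^5 + 18*y^4 - 75*y^3 - 270*y^2 + 972*y - 648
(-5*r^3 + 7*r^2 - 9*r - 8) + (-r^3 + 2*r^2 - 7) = -6*r^3 + 9*r^2 - 9*r - 15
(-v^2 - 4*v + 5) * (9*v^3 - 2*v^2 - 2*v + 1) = -9*v^5 - 34*v^4 + 55*v^3 - 3*v^2 - 14*v + 5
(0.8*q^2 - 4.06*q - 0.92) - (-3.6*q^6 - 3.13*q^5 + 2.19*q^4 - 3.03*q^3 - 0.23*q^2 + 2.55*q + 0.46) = 3.6*q^6 + 3.13*q^5 - 2.19*q^4 + 3.03*q^3 + 1.03*q^2 - 6.61*q - 1.38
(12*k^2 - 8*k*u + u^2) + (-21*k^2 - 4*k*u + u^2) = -9*k^2 - 12*k*u + 2*u^2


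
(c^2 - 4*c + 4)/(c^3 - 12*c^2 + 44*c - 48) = (c - 2)/(c^2 - 10*c + 24)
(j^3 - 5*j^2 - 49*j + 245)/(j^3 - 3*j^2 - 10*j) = (j^2 - 49)/(j*(j + 2))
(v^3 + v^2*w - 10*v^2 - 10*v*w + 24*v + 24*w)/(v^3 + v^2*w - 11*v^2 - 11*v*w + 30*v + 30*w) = (v - 4)/(v - 5)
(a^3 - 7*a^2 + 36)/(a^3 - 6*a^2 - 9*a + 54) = (a + 2)/(a + 3)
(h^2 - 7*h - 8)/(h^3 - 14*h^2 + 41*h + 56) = 1/(h - 7)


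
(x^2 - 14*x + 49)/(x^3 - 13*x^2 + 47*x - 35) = (x - 7)/(x^2 - 6*x + 5)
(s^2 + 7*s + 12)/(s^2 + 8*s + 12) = (s^2 + 7*s + 12)/(s^2 + 8*s + 12)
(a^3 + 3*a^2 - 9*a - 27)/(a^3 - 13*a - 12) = (a^2 - 9)/(a^2 - 3*a - 4)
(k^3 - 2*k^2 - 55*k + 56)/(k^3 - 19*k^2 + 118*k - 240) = (k^2 + 6*k - 7)/(k^2 - 11*k + 30)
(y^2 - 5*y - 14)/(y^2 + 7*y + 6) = (y^2 - 5*y - 14)/(y^2 + 7*y + 6)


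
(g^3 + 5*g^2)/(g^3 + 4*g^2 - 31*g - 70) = g^2*(g + 5)/(g^3 + 4*g^2 - 31*g - 70)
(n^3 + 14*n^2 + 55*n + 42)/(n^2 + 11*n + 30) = (n^2 + 8*n + 7)/(n + 5)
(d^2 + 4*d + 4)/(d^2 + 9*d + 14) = (d + 2)/(d + 7)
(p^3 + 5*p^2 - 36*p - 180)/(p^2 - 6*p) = p + 11 + 30/p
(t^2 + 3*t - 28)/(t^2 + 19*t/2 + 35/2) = 2*(t - 4)/(2*t + 5)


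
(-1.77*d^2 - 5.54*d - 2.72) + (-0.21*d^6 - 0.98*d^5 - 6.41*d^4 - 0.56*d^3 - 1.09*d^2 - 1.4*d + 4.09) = -0.21*d^6 - 0.98*d^5 - 6.41*d^4 - 0.56*d^3 - 2.86*d^2 - 6.94*d + 1.37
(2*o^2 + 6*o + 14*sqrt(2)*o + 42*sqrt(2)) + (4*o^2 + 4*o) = 6*o^2 + 10*o + 14*sqrt(2)*o + 42*sqrt(2)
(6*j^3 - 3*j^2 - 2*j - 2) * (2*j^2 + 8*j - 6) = 12*j^5 + 42*j^4 - 64*j^3 - 2*j^2 - 4*j + 12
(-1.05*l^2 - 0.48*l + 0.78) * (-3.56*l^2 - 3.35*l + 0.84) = 3.738*l^4 + 5.2263*l^3 - 2.0508*l^2 - 3.0162*l + 0.6552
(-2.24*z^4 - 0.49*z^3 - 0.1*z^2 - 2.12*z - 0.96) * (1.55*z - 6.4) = -3.472*z^5 + 13.5765*z^4 + 2.981*z^3 - 2.646*z^2 + 12.08*z + 6.144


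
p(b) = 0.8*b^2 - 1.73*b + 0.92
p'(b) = 1.6*b - 1.73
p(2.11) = 0.83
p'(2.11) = 1.65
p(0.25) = 0.54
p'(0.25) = -1.33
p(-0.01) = 0.94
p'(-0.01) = -1.75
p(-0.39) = 1.72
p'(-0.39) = -2.35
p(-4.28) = 22.98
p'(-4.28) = -8.58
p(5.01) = 12.33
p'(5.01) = 6.29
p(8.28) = 41.44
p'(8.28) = 11.52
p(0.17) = 0.65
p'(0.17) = -1.46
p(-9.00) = 81.29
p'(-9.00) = -16.13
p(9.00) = 50.15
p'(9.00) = 12.67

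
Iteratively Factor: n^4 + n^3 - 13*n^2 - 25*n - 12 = (n + 1)*(n^3 - 13*n - 12) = (n + 1)*(n + 3)*(n^2 - 3*n - 4) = (n - 4)*(n + 1)*(n + 3)*(n + 1)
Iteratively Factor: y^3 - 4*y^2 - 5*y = (y - 5)*(y^2 + y) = (y - 5)*(y + 1)*(y)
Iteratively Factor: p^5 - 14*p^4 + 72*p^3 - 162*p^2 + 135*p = (p - 3)*(p^4 - 11*p^3 + 39*p^2 - 45*p) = (p - 3)^2*(p^3 - 8*p^2 + 15*p) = (p - 3)^3*(p^2 - 5*p) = (p - 5)*(p - 3)^3*(p)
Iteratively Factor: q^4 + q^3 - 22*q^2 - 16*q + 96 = (q + 4)*(q^3 - 3*q^2 - 10*q + 24) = (q - 4)*(q + 4)*(q^2 + q - 6) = (q - 4)*(q + 3)*(q + 4)*(q - 2)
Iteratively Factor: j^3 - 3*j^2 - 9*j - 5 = (j + 1)*(j^2 - 4*j - 5) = (j - 5)*(j + 1)*(j + 1)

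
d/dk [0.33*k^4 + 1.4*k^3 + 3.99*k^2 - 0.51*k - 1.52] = 1.32*k^3 + 4.2*k^2 + 7.98*k - 0.51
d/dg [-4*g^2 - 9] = -8*g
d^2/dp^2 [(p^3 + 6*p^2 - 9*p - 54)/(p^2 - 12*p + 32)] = 70*(5*p^3 - 54*p^2 + 168*p - 96)/(p^6 - 36*p^5 + 528*p^4 - 4032*p^3 + 16896*p^2 - 36864*p + 32768)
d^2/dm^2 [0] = 0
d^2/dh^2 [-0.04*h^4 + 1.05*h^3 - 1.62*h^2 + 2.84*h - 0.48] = -0.48*h^2 + 6.3*h - 3.24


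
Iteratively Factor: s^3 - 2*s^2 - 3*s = (s)*(s^2 - 2*s - 3) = s*(s - 3)*(s + 1)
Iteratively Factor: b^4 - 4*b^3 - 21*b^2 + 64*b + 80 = (b - 4)*(b^3 - 21*b - 20) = (b - 5)*(b - 4)*(b^2 + 5*b + 4) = (b - 5)*(b - 4)*(b + 1)*(b + 4)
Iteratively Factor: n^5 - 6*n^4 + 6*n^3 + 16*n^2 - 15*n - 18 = (n - 2)*(n^4 - 4*n^3 - 2*n^2 + 12*n + 9) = (n - 2)*(n + 1)*(n^3 - 5*n^2 + 3*n + 9) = (n - 3)*(n - 2)*(n + 1)*(n^2 - 2*n - 3) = (n - 3)^2*(n - 2)*(n + 1)*(n + 1)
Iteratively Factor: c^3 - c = (c - 1)*(c^2 + c) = (c - 1)*(c + 1)*(c)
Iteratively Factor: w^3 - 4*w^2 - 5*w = (w)*(w^2 - 4*w - 5) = w*(w + 1)*(w - 5)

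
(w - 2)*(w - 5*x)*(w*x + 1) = w^3*x - 5*w^2*x^2 - 2*w^2*x + w^2 + 10*w*x^2 - 5*w*x - 2*w + 10*x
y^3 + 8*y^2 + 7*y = y*(y + 1)*(y + 7)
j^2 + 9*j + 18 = (j + 3)*(j + 6)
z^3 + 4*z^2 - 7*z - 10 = (z - 2)*(z + 1)*(z + 5)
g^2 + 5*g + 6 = (g + 2)*(g + 3)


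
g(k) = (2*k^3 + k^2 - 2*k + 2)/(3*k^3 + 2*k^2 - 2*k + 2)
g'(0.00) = 0.00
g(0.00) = 1.00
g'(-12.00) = 0.00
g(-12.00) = 0.67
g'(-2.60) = -0.04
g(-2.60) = 0.66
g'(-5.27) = 0.00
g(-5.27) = 0.68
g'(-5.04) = 0.00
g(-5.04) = 0.68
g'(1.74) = 0.03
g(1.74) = 0.59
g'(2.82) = 0.02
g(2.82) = 0.62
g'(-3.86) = -0.00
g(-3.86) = 0.68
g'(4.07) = 0.01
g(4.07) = 0.63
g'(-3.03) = -0.02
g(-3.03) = 0.67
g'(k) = (-9*k^2 - 4*k + 2)*(2*k^3 + k^2 - 2*k + 2)/(3*k^3 + 2*k^2 - 2*k + 2)^2 + (6*k^2 + 2*k - 2)/(3*k^3 + 2*k^2 - 2*k + 2) = k*(k^3 + 4*k^2 - 4*k - 4)/(9*k^6 + 12*k^5 - 8*k^4 + 4*k^3 + 12*k^2 - 8*k + 4)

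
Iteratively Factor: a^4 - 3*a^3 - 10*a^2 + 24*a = (a - 2)*(a^3 - a^2 - 12*a) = a*(a - 2)*(a^2 - a - 12) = a*(a - 4)*(a - 2)*(a + 3)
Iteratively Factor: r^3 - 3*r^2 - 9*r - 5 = (r + 1)*(r^2 - 4*r - 5) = (r - 5)*(r + 1)*(r + 1)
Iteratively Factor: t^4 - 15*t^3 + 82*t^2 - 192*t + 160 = (t - 4)*(t^3 - 11*t^2 + 38*t - 40) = (t - 5)*(t - 4)*(t^2 - 6*t + 8) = (t - 5)*(t - 4)^2*(t - 2)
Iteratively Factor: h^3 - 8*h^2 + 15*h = (h - 3)*(h^2 - 5*h) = h*(h - 3)*(h - 5)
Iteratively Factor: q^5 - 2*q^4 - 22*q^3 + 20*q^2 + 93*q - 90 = (q + 3)*(q^4 - 5*q^3 - 7*q^2 + 41*q - 30) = (q - 2)*(q + 3)*(q^3 - 3*q^2 - 13*q + 15) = (q - 5)*(q - 2)*(q + 3)*(q^2 + 2*q - 3) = (q - 5)*(q - 2)*(q - 1)*(q + 3)*(q + 3)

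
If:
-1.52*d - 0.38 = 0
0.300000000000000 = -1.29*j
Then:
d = -0.25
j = -0.23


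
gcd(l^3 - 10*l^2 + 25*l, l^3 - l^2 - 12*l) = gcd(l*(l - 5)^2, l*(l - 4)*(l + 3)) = l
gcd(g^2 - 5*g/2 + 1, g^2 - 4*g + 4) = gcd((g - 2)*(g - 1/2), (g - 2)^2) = g - 2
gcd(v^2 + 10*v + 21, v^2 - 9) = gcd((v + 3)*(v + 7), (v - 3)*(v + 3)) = v + 3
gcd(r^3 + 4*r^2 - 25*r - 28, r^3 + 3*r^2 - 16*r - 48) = r - 4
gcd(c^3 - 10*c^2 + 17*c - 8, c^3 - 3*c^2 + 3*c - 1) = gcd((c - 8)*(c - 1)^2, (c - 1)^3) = c^2 - 2*c + 1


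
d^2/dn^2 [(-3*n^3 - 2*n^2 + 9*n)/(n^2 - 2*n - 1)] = 4*(-5*n^3 - 12*n^2 + 9*n - 10)/(n^6 - 6*n^5 + 9*n^4 + 4*n^3 - 9*n^2 - 6*n - 1)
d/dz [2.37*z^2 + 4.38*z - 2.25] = 4.74*z + 4.38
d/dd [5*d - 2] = 5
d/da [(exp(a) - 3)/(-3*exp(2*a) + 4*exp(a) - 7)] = (3*exp(2*a) - 18*exp(a) + 5)*exp(a)/(9*exp(4*a) - 24*exp(3*a) + 58*exp(2*a) - 56*exp(a) + 49)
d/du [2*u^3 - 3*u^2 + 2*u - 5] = 6*u^2 - 6*u + 2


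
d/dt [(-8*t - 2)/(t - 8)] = 66/(t - 8)^2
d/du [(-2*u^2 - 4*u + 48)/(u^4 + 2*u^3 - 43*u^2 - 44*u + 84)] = 4*(u^5 + 4*u^4 - 44*u^3 - 93*u^2 + 948*u + 444)/(u^8 + 4*u^7 - 82*u^6 - 260*u^5 + 1841*u^4 + 4120*u^3 - 5288*u^2 - 7392*u + 7056)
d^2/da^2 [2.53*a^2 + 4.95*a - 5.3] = 5.06000000000000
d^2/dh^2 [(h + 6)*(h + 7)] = 2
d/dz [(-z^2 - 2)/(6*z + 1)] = 2*(-3*z^2 - z + 6)/(36*z^2 + 12*z + 1)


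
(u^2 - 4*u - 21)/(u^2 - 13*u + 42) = (u + 3)/(u - 6)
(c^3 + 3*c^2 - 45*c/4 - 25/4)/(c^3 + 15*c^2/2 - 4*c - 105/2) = (2*c^2 + 11*c + 5)/(2*(c^2 + 10*c + 21))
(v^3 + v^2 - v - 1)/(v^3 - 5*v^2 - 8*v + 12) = (v^2 + 2*v + 1)/(v^2 - 4*v - 12)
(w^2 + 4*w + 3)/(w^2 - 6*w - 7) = (w + 3)/(w - 7)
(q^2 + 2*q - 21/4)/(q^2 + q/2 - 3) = (q + 7/2)/(q + 2)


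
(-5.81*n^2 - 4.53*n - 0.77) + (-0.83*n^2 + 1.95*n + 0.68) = -6.64*n^2 - 2.58*n - 0.09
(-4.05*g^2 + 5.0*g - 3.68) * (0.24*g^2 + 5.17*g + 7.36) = -0.972*g^4 - 19.7385*g^3 - 4.8412*g^2 + 17.7744*g - 27.0848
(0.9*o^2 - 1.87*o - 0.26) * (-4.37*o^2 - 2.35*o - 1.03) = -3.933*o^4 + 6.0569*o^3 + 4.6037*o^2 + 2.5371*o + 0.2678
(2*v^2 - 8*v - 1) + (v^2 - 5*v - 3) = 3*v^2 - 13*v - 4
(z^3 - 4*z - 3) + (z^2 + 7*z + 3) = z^3 + z^2 + 3*z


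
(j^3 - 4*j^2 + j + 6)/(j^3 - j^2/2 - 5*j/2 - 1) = 2*(j - 3)/(2*j + 1)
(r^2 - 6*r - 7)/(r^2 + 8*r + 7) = (r - 7)/(r + 7)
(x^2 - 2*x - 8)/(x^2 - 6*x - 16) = (x - 4)/(x - 8)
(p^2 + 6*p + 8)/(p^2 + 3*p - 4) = (p + 2)/(p - 1)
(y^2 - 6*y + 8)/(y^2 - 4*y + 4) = (y - 4)/(y - 2)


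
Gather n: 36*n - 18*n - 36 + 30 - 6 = 18*n - 12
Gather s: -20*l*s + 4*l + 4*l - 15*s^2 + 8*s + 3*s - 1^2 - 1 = 8*l - 15*s^2 + s*(11 - 20*l) - 2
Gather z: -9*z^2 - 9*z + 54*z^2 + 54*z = 45*z^2 + 45*z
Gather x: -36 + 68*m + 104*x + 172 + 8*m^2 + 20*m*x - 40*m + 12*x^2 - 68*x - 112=8*m^2 + 28*m + 12*x^2 + x*(20*m + 36) + 24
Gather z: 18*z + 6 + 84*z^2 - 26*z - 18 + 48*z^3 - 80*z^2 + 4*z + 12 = 48*z^3 + 4*z^2 - 4*z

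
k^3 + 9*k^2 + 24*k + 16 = (k + 1)*(k + 4)^2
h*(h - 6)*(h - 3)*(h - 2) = h^4 - 11*h^3 + 36*h^2 - 36*h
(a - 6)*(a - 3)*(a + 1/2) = a^3 - 17*a^2/2 + 27*a/2 + 9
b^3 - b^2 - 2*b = b*(b - 2)*(b + 1)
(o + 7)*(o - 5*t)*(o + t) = o^3 - 4*o^2*t + 7*o^2 - 5*o*t^2 - 28*o*t - 35*t^2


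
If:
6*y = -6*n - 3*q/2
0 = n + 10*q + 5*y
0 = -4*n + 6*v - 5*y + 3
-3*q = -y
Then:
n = 0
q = 0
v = -1/2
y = 0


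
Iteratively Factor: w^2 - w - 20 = (w + 4)*(w - 5)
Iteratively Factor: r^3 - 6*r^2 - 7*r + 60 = (r + 3)*(r^2 - 9*r + 20) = (r - 5)*(r + 3)*(r - 4)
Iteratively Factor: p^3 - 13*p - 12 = (p + 1)*(p^2 - p - 12) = (p + 1)*(p + 3)*(p - 4)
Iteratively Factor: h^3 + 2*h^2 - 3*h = (h - 1)*(h^2 + 3*h) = h*(h - 1)*(h + 3)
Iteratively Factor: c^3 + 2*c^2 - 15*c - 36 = (c - 4)*(c^2 + 6*c + 9) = (c - 4)*(c + 3)*(c + 3)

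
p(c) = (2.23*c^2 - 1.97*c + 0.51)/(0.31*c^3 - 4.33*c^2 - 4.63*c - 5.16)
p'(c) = (4.46*c - 1.97)/(0.31*c^3 - 4.33*c^2 - 4.63*c - 5.16) + (-0.93*c^2 + 8.66*c + 4.63)*(2.23*c^2 - 1.97*c + 0.51)/(0.31*c^3 - 4.33*c^2 - 4.63*c - 5.16)^2 = (-0.6913*c^4 + 1.2214*c^3 - 19.3293*c^2 - 18.597*c + 12.5265)/(0.0961*c^6 - 2.6846*c^5 + 15.8783*c^4 + 36.8966*c^3 + 66.1225*c^2 + 47.7816*c + 26.6256)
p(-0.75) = -0.76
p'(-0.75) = 0.82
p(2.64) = -0.26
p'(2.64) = -0.10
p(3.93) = -0.38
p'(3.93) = -0.09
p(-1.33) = -0.96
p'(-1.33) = -0.04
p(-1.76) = -0.90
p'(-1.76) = -0.19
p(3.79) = -0.37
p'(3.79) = -0.09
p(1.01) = -0.06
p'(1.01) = -0.13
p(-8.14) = -0.39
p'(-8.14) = -0.03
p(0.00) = -0.10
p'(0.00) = 0.47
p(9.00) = -0.95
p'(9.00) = -0.18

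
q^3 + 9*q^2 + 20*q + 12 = (q + 1)*(q + 2)*(q + 6)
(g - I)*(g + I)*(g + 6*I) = g^3 + 6*I*g^2 + g + 6*I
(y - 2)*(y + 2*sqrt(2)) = y^2 - 2*y + 2*sqrt(2)*y - 4*sqrt(2)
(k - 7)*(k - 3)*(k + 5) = k^3 - 5*k^2 - 29*k + 105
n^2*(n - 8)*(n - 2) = n^4 - 10*n^3 + 16*n^2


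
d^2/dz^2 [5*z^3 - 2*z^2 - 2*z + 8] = 30*z - 4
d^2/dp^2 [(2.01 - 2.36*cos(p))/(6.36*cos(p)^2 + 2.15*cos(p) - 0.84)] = (-1.38959099719157*(1 - cos(p)^2)^2 + 0.371069182389936*cos(p)^5 - 0.768593508959297*cos(p)^3 - 1.06946752231335*cos(p)^2 + 0.339327515331448*cos(p) + 1.51216988502067)/(1.0*cos(p)^2 + 0.338050314465409*cos(p) - 0.132075471698113)^3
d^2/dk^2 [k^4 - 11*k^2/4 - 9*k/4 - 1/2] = 12*k^2 - 11/2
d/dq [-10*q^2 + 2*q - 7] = 2 - 20*q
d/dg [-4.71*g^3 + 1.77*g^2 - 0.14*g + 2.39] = -14.13*g^2 + 3.54*g - 0.14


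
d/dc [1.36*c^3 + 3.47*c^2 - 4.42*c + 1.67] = 4.08*c^2 + 6.94*c - 4.42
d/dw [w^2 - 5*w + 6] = 2*w - 5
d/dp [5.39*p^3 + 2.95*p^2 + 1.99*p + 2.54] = 16.17*p^2 + 5.9*p + 1.99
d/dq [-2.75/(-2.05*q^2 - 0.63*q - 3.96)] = (-11.275*q - 1.7325)/(2.05*q^2 + 0.63*q + 3.96)^2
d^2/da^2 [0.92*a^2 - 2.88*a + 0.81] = 1.84000000000000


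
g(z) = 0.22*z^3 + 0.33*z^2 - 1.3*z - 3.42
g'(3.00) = 6.62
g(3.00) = 1.59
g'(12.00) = 101.66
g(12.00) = 408.66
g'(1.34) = 0.77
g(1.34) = -4.04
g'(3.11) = 7.14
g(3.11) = 2.35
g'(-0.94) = -1.34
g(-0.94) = -2.09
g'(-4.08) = 6.99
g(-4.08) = -7.56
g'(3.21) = 7.62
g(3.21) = 3.08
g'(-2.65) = 1.59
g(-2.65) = -1.75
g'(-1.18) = -1.16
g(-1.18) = -1.79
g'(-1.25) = -1.09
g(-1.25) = -1.71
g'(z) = 0.66*z^2 + 0.66*z - 1.3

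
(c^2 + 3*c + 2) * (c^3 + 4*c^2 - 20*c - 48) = c^5 + 7*c^4 - 6*c^3 - 100*c^2 - 184*c - 96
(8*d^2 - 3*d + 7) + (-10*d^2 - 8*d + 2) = -2*d^2 - 11*d + 9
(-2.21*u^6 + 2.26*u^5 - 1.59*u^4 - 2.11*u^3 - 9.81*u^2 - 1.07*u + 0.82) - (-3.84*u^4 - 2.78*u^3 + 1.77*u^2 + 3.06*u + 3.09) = -2.21*u^6 + 2.26*u^5 + 2.25*u^4 + 0.67*u^3 - 11.58*u^2 - 4.13*u - 2.27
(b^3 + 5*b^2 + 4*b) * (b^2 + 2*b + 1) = b^5 + 7*b^4 + 15*b^3 + 13*b^2 + 4*b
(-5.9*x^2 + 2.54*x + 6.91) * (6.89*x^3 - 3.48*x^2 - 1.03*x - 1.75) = -40.651*x^5 + 38.0326*x^4 + 44.8477*x^3 - 16.338*x^2 - 11.5623*x - 12.0925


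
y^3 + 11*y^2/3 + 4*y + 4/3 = (y + 2/3)*(y + 1)*(y + 2)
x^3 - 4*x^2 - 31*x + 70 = (x - 7)*(x - 2)*(x + 5)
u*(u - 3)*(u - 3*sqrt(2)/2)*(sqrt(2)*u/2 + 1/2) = sqrt(2)*u^4/2 - 3*sqrt(2)*u^3/2 - u^3 - 3*sqrt(2)*u^2/4 + 3*u^2 + 9*sqrt(2)*u/4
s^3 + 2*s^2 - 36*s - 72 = (s - 6)*(s + 2)*(s + 6)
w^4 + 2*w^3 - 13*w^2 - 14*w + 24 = (w - 3)*(w - 1)*(w + 2)*(w + 4)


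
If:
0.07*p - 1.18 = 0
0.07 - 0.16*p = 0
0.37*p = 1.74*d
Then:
No Solution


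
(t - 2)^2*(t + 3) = t^3 - t^2 - 8*t + 12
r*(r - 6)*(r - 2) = r^3 - 8*r^2 + 12*r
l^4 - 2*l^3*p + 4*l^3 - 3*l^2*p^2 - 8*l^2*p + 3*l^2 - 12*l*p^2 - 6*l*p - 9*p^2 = (l + 1)*(l + 3)*(l - 3*p)*(l + p)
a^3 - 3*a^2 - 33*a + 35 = (a - 7)*(a - 1)*(a + 5)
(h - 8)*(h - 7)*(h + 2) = h^3 - 13*h^2 + 26*h + 112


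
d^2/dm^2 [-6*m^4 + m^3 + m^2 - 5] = -72*m^2 + 6*m + 2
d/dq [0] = 0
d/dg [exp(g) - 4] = exp(g)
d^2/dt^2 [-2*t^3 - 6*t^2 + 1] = -12*t - 12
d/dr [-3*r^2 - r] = -6*r - 1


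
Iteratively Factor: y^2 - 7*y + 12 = (y - 4)*(y - 3)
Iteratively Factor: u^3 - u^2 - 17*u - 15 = (u + 1)*(u^2 - 2*u - 15) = (u + 1)*(u + 3)*(u - 5)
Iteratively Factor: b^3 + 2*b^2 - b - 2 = (b + 2)*(b^2 - 1) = (b - 1)*(b + 2)*(b + 1)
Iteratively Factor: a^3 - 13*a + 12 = (a + 4)*(a^2 - 4*a + 3) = (a - 1)*(a + 4)*(a - 3)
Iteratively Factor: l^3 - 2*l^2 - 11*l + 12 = (l - 4)*(l^2 + 2*l - 3) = (l - 4)*(l + 3)*(l - 1)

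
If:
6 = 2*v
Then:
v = 3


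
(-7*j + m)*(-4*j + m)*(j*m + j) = 28*j^3*m + 28*j^3 - 11*j^2*m^2 - 11*j^2*m + j*m^3 + j*m^2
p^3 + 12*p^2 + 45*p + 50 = (p + 2)*(p + 5)^2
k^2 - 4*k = k*(k - 4)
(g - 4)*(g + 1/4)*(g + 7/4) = g^3 - 2*g^2 - 121*g/16 - 7/4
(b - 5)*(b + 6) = b^2 + b - 30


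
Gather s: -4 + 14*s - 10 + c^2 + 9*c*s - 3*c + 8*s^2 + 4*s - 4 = c^2 - 3*c + 8*s^2 + s*(9*c + 18) - 18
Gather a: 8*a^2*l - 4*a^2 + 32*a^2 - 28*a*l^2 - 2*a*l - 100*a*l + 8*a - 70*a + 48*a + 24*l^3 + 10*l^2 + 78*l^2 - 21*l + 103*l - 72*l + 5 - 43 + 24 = a^2*(8*l + 28) + a*(-28*l^2 - 102*l - 14) + 24*l^3 + 88*l^2 + 10*l - 14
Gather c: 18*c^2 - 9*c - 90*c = 18*c^2 - 99*c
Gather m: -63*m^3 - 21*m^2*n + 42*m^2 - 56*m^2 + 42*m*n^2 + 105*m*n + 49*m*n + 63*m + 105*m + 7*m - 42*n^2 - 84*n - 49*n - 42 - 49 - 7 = -63*m^3 + m^2*(-21*n - 14) + m*(42*n^2 + 154*n + 175) - 42*n^2 - 133*n - 98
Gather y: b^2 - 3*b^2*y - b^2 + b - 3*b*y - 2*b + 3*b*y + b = -3*b^2*y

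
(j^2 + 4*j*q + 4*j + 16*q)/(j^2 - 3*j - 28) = (j + 4*q)/(j - 7)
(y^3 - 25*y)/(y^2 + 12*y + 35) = y*(y - 5)/(y + 7)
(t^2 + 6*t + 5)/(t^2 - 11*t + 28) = (t^2 + 6*t + 5)/(t^2 - 11*t + 28)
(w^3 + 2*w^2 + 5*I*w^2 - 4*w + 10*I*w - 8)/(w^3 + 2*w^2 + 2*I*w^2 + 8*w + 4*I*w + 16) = (w + I)/(w - 2*I)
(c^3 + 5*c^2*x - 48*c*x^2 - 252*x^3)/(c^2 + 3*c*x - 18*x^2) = (-c^2 + c*x + 42*x^2)/(-c + 3*x)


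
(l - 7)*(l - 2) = l^2 - 9*l + 14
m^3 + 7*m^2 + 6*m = m*(m + 1)*(m + 6)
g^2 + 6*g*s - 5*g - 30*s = (g - 5)*(g + 6*s)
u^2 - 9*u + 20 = (u - 5)*(u - 4)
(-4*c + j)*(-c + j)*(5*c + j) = 20*c^3 - 21*c^2*j + j^3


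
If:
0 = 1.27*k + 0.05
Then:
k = -0.04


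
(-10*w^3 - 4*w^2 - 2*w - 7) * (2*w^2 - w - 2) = -20*w^5 + 2*w^4 + 20*w^3 - 4*w^2 + 11*w + 14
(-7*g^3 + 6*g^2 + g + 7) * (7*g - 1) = -49*g^4 + 49*g^3 + g^2 + 48*g - 7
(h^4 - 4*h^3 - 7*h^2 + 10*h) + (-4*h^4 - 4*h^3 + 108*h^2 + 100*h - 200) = -3*h^4 - 8*h^3 + 101*h^2 + 110*h - 200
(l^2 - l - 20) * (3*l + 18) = 3*l^3 + 15*l^2 - 78*l - 360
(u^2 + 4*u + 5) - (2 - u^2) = 2*u^2 + 4*u + 3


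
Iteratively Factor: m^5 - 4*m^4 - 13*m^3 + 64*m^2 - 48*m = (m - 4)*(m^4 - 13*m^2 + 12*m) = (m - 4)*(m - 3)*(m^3 + 3*m^2 - 4*m) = m*(m - 4)*(m - 3)*(m^2 + 3*m - 4) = m*(m - 4)*(m - 3)*(m + 4)*(m - 1)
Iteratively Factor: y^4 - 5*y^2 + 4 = (y + 1)*(y^3 - y^2 - 4*y + 4) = (y - 1)*(y + 1)*(y^2 - 4) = (y - 2)*(y - 1)*(y + 1)*(y + 2)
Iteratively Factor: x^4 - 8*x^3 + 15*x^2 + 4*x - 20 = (x + 1)*(x^3 - 9*x^2 + 24*x - 20) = (x - 5)*(x + 1)*(x^2 - 4*x + 4) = (x - 5)*(x - 2)*(x + 1)*(x - 2)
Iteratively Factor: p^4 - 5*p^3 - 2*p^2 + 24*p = (p - 3)*(p^3 - 2*p^2 - 8*p) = (p - 3)*(p + 2)*(p^2 - 4*p) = p*(p - 3)*(p + 2)*(p - 4)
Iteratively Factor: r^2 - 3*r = (r)*(r - 3)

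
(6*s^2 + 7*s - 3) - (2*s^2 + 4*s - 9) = 4*s^2 + 3*s + 6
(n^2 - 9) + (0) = n^2 - 9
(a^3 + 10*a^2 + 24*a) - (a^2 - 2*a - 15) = a^3 + 9*a^2 + 26*a + 15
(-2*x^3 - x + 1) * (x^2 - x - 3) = -2*x^5 + 2*x^4 + 5*x^3 + 2*x^2 + 2*x - 3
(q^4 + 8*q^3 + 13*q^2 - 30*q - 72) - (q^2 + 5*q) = q^4 + 8*q^3 + 12*q^2 - 35*q - 72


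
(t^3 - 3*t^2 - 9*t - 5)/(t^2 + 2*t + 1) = t - 5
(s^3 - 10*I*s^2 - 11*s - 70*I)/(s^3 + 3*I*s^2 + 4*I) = (s^2 - 12*I*s - 35)/(s^2 + I*s + 2)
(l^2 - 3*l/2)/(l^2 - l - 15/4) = 2*l*(3 - 2*l)/(-4*l^2 + 4*l + 15)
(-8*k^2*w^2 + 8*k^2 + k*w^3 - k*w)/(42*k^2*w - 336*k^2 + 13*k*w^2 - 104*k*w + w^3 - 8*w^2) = k*(-8*k*w^2 + 8*k + w^3 - w)/(42*k^2*w - 336*k^2 + 13*k*w^2 - 104*k*w + w^3 - 8*w^2)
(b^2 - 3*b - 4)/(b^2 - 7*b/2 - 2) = 2*(b + 1)/(2*b + 1)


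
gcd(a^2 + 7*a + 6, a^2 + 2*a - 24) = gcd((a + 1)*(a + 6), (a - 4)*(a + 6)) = a + 6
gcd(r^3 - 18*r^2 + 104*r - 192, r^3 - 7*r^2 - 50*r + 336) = r^2 - 14*r + 48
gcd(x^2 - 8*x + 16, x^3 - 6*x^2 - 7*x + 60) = x - 4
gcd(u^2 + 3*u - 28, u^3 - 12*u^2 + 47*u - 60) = u - 4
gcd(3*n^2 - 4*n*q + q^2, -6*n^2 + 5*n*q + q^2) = -n + q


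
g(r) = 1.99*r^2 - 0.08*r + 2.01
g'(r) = 3.98*r - 0.08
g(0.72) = 2.98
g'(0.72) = 2.79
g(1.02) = 4.00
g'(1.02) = 3.98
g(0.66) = 2.82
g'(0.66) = 2.55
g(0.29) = 2.15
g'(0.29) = 1.07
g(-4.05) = 34.97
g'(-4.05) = -16.20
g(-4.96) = 51.36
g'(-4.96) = -19.82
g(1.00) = 3.92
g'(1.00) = 3.90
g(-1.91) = 9.42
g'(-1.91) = -7.68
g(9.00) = 162.48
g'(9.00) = 35.74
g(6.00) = 73.17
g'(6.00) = 23.80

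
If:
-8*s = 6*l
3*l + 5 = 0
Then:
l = -5/3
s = 5/4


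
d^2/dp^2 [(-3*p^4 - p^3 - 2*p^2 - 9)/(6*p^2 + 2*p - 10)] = (-27*p^6 - 27*p^5 + 126*p^4 + 110*p^3 - 768*p^2 - 156*p - 194)/(27*p^6 + 27*p^5 - 126*p^4 - 89*p^3 + 210*p^2 + 75*p - 125)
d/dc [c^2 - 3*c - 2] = 2*c - 3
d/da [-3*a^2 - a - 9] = -6*a - 1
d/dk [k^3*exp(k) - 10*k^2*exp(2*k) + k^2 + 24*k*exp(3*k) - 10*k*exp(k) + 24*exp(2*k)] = k^3*exp(k) - 20*k^2*exp(2*k) + 3*k^2*exp(k) + 72*k*exp(3*k) - 20*k*exp(2*k) - 10*k*exp(k) + 2*k + 24*exp(3*k) + 48*exp(2*k) - 10*exp(k)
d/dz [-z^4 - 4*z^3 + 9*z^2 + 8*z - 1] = -4*z^3 - 12*z^2 + 18*z + 8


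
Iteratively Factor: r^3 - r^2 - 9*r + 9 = (r - 1)*(r^2 - 9) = (r - 1)*(r + 3)*(r - 3)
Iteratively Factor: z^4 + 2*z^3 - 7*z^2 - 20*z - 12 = (z - 3)*(z^3 + 5*z^2 + 8*z + 4) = (z - 3)*(z + 2)*(z^2 + 3*z + 2) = (z - 3)*(z + 2)^2*(z + 1)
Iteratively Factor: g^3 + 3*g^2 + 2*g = (g + 1)*(g^2 + 2*g) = (g + 1)*(g + 2)*(g)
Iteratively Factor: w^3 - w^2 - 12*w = (w + 3)*(w^2 - 4*w) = w*(w + 3)*(w - 4)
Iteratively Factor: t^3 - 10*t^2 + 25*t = (t - 5)*(t^2 - 5*t) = t*(t - 5)*(t - 5)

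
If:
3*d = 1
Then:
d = 1/3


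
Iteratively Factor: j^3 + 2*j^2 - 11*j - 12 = (j + 1)*(j^2 + j - 12) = (j + 1)*(j + 4)*(j - 3)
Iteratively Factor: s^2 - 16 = (s - 4)*(s + 4)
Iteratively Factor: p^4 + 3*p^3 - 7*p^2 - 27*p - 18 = (p + 1)*(p^3 + 2*p^2 - 9*p - 18) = (p + 1)*(p + 3)*(p^2 - p - 6) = (p + 1)*(p + 2)*(p + 3)*(p - 3)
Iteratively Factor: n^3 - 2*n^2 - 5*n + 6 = (n - 1)*(n^2 - n - 6) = (n - 1)*(n + 2)*(n - 3)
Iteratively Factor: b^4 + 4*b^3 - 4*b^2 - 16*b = (b + 2)*(b^3 + 2*b^2 - 8*b) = (b + 2)*(b + 4)*(b^2 - 2*b) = (b - 2)*(b + 2)*(b + 4)*(b)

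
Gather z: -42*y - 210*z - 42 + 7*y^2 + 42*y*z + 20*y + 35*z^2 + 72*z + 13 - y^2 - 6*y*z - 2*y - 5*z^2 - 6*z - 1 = 6*y^2 - 24*y + 30*z^2 + z*(36*y - 144) - 30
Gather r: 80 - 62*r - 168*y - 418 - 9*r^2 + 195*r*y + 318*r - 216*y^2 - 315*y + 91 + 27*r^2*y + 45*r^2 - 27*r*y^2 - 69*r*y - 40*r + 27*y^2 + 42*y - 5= r^2*(27*y + 36) + r*(-27*y^2 + 126*y + 216) - 189*y^2 - 441*y - 252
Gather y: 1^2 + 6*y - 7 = 6*y - 6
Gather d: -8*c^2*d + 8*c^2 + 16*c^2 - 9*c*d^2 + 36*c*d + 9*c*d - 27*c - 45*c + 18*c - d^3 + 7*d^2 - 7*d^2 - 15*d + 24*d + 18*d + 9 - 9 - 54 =24*c^2 - 9*c*d^2 - 54*c - d^3 + d*(-8*c^2 + 45*c + 27) - 54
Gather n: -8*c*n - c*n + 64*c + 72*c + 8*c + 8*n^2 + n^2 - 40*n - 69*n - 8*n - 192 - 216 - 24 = 144*c + 9*n^2 + n*(-9*c - 117) - 432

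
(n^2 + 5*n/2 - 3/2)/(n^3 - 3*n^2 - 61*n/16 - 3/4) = 8*(-2*n^2 - 5*n + 3)/(-16*n^3 + 48*n^2 + 61*n + 12)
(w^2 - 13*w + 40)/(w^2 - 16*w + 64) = (w - 5)/(w - 8)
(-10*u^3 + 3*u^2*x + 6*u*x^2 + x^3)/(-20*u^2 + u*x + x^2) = (-2*u^2 + u*x + x^2)/(-4*u + x)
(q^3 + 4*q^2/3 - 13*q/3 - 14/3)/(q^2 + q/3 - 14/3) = q + 1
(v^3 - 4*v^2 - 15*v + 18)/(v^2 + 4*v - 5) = (v^2 - 3*v - 18)/(v + 5)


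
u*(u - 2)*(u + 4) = u^3 + 2*u^2 - 8*u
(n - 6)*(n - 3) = n^2 - 9*n + 18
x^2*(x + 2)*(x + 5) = x^4 + 7*x^3 + 10*x^2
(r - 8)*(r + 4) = r^2 - 4*r - 32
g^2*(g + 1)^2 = g^4 + 2*g^3 + g^2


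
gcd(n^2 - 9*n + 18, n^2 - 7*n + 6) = n - 6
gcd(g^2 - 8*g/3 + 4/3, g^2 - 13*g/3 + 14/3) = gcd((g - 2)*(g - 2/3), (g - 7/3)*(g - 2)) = g - 2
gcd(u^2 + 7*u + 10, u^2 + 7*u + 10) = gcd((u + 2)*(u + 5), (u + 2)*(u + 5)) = u^2 + 7*u + 10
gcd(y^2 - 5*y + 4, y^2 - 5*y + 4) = y^2 - 5*y + 4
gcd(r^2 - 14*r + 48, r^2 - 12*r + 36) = r - 6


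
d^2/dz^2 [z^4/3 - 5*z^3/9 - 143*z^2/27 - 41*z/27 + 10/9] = 4*z^2 - 10*z/3 - 286/27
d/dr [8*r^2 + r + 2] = 16*r + 1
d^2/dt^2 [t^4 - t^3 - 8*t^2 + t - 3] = 12*t^2 - 6*t - 16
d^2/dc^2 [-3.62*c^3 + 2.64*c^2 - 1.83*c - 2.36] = 5.28 - 21.72*c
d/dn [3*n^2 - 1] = 6*n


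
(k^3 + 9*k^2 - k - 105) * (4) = 4*k^3 + 36*k^2 - 4*k - 420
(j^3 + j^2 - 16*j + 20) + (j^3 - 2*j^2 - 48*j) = 2*j^3 - j^2 - 64*j + 20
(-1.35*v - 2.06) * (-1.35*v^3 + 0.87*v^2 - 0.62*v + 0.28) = 1.8225*v^4 + 1.6065*v^3 - 0.9552*v^2 + 0.8992*v - 0.5768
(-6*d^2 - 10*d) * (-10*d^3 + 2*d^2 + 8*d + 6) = 60*d^5 + 88*d^4 - 68*d^3 - 116*d^2 - 60*d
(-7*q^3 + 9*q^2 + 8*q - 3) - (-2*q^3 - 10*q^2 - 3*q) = -5*q^3 + 19*q^2 + 11*q - 3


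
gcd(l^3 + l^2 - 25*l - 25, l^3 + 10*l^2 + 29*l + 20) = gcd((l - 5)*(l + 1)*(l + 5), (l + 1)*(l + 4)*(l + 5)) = l^2 + 6*l + 5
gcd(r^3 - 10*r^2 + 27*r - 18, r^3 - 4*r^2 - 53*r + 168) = r - 3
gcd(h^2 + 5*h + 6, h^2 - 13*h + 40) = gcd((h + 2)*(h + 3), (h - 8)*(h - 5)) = 1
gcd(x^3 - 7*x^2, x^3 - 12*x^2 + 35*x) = x^2 - 7*x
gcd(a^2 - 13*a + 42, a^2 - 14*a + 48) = a - 6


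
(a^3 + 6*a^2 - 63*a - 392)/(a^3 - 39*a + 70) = (a^2 - a - 56)/(a^2 - 7*a + 10)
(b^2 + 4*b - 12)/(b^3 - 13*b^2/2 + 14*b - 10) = 2*(b + 6)/(2*b^2 - 9*b + 10)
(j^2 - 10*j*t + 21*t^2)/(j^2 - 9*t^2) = (j - 7*t)/(j + 3*t)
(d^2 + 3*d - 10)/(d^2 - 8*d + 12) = (d + 5)/(d - 6)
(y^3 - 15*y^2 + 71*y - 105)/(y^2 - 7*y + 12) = (y^2 - 12*y + 35)/(y - 4)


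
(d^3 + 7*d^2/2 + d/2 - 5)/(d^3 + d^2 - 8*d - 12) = (d^2 + 3*d/2 - 5/2)/(d^2 - d - 6)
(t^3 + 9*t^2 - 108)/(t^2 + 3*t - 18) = t + 6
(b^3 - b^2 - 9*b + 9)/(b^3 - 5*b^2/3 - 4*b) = 3*(b^2 + 2*b - 3)/(b*(3*b + 4))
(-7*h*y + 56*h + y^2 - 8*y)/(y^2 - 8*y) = (-7*h + y)/y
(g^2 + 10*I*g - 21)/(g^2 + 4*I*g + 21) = (g + 3*I)/(g - 3*I)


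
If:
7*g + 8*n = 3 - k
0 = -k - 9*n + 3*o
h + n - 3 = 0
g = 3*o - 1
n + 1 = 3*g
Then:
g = 1/5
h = 17/5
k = 24/5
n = -2/5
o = 2/5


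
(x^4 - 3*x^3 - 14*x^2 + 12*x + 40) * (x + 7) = x^5 + 4*x^4 - 35*x^3 - 86*x^2 + 124*x + 280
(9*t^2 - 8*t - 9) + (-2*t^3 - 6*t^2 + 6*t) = -2*t^3 + 3*t^2 - 2*t - 9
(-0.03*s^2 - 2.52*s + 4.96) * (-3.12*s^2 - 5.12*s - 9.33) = 0.0936*s^4 + 8.016*s^3 - 2.2929*s^2 - 1.8836*s - 46.2768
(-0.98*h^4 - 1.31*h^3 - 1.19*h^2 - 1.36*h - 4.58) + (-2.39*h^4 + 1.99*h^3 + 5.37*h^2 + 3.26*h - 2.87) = -3.37*h^4 + 0.68*h^3 + 4.18*h^2 + 1.9*h - 7.45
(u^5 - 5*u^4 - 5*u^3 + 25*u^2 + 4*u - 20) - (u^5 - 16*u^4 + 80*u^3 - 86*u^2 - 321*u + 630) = 11*u^4 - 85*u^3 + 111*u^2 + 325*u - 650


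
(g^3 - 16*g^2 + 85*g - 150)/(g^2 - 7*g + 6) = (g^2 - 10*g + 25)/(g - 1)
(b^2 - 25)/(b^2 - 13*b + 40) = (b + 5)/(b - 8)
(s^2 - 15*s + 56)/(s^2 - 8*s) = (s - 7)/s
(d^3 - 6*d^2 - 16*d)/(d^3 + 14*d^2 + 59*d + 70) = d*(d - 8)/(d^2 + 12*d + 35)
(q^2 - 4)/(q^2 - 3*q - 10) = (q - 2)/(q - 5)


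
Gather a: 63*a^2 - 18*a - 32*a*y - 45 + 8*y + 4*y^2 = 63*a^2 + a*(-32*y - 18) + 4*y^2 + 8*y - 45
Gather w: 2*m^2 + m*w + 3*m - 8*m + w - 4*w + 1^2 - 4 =2*m^2 - 5*m + w*(m - 3) - 3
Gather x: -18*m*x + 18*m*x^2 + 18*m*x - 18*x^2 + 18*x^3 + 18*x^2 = 18*m*x^2 + 18*x^3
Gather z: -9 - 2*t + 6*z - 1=-2*t + 6*z - 10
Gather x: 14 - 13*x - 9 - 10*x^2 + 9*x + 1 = -10*x^2 - 4*x + 6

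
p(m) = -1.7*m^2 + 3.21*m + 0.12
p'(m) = 3.21 - 3.4*m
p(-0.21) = -0.63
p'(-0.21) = 3.92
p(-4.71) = -52.71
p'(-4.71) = 19.22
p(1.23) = 1.50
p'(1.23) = -0.97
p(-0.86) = -3.90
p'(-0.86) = 6.13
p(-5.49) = -68.74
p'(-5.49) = 21.88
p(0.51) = 1.31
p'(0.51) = 1.48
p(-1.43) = -7.95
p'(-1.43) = 8.07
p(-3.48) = -31.64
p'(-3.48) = 15.04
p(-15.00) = -430.53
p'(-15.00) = 54.21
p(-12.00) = -283.20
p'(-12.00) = 44.01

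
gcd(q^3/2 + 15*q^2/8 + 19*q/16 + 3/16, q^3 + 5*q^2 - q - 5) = 1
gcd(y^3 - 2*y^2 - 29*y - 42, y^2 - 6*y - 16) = y + 2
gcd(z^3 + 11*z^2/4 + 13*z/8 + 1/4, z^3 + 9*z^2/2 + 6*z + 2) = z^2 + 5*z/2 + 1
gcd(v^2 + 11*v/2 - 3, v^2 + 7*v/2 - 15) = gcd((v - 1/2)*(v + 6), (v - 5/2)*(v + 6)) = v + 6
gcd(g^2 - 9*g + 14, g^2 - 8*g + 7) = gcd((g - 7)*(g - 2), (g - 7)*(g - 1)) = g - 7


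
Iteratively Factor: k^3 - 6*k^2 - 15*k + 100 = (k - 5)*(k^2 - k - 20) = (k - 5)^2*(k + 4)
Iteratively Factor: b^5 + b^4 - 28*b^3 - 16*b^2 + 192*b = (b + 4)*(b^4 - 3*b^3 - 16*b^2 + 48*b) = (b + 4)^2*(b^3 - 7*b^2 + 12*b) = b*(b + 4)^2*(b^2 - 7*b + 12) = b*(b - 4)*(b + 4)^2*(b - 3)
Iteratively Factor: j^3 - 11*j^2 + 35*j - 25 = (j - 5)*(j^2 - 6*j + 5) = (j - 5)^2*(j - 1)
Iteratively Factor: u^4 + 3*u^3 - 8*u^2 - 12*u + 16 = (u + 2)*(u^3 + u^2 - 10*u + 8) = (u - 2)*(u + 2)*(u^2 + 3*u - 4) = (u - 2)*(u - 1)*(u + 2)*(u + 4)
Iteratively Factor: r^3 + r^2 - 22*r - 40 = (r - 5)*(r^2 + 6*r + 8) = (r - 5)*(r + 2)*(r + 4)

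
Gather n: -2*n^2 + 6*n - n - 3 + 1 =-2*n^2 + 5*n - 2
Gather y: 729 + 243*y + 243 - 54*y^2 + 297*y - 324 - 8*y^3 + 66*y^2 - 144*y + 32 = -8*y^3 + 12*y^2 + 396*y + 680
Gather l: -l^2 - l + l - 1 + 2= 1 - l^2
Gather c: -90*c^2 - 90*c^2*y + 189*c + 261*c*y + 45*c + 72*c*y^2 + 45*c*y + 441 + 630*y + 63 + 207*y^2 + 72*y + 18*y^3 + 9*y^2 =c^2*(-90*y - 90) + c*(72*y^2 + 306*y + 234) + 18*y^3 + 216*y^2 + 702*y + 504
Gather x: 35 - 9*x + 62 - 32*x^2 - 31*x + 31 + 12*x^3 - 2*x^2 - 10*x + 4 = 12*x^3 - 34*x^2 - 50*x + 132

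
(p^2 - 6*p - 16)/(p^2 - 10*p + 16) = (p + 2)/(p - 2)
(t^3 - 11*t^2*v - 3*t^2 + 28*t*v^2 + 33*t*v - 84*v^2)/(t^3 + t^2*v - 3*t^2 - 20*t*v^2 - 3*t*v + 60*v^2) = (t - 7*v)/(t + 5*v)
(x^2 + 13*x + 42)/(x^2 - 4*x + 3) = (x^2 + 13*x + 42)/(x^2 - 4*x + 3)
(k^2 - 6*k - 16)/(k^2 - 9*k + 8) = (k + 2)/(k - 1)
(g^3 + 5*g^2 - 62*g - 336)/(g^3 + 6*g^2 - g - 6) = (g^2 - g - 56)/(g^2 - 1)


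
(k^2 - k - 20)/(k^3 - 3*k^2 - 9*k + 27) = (k^2 - k - 20)/(k^3 - 3*k^2 - 9*k + 27)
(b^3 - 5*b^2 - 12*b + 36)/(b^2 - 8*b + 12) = b + 3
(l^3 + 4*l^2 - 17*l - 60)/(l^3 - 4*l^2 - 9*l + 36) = (l + 5)/(l - 3)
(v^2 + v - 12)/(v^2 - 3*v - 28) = (v - 3)/(v - 7)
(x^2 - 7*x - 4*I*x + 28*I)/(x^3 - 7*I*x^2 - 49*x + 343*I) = (x - 4*I)/(x^2 + 7*x*(1 - I) - 49*I)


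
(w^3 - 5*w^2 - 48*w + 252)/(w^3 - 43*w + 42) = (w - 6)/(w - 1)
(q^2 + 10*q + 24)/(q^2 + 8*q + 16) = (q + 6)/(q + 4)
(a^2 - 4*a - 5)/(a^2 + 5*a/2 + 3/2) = 2*(a - 5)/(2*a + 3)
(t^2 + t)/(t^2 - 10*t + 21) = t*(t + 1)/(t^2 - 10*t + 21)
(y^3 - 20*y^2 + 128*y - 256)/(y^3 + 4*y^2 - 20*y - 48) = (y^2 - 16*y + 64)/(y^2 + 8*y + 12)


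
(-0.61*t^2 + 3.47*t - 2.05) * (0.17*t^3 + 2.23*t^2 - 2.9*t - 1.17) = -0.1037*t^5 - 0.7704*t^4 + 9.1586*t^3 - 13.9208*t^2 + 1.8851*t + 2.3985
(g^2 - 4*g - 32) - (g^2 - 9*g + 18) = 5*g - 50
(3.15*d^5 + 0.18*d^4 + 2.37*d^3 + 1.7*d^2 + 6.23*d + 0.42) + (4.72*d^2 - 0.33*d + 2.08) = 3.15*d^5 + 0.18*d^4 + 2.37*d^3 + 6.42*d^2 + 5.9*d + 2.5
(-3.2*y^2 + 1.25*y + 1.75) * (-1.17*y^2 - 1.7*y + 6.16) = 3.744*y^4 + 3.9775*y^3 - 23.8845*y^2 + 4.725*y + 10.78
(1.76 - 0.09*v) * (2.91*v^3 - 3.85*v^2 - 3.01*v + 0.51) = -0.2619*v^4 + 5.4681*v^3 - 6.5051*v^2 - 5.3435*v + 0.8976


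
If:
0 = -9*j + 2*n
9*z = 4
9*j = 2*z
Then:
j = 8/81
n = 4/9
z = 4/9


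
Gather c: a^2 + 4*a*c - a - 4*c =a^2 - a + c*(4*a - 4)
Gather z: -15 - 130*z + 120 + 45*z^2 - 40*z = 45*z^2 - 170*z + 105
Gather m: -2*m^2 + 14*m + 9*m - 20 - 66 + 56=-2*m^2 + 23*m - 30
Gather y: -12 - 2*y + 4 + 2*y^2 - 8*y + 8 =2*y^2 - 10*y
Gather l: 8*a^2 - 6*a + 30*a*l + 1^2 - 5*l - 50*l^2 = 8*a^2 - 6*a - 50*l^2 + l*(30*a - 5) + 1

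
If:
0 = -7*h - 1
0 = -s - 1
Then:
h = -1/7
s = -1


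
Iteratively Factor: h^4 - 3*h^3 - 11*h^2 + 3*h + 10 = (h + 1)*(h^3 - 4*h^2 - 7*h + 10) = (h + 1)*(h + 2)*(h^2 - 6*h + 5) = (h - 1)*(h + 1)*(h + 2)*(h - 5)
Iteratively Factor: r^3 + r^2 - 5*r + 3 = (r - 1)*(r^2 + 2*r - 3) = (r - 1)*(r + 3)*(r - 1)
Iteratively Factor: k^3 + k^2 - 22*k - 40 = (k - 5)*(k^2 + 6*k + 8) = (k - 5)*(k + 2)*(k + 4)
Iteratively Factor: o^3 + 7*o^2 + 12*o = (o + 3)*(o^2 + 4*o) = (o + 3)*(o + 4)*(o)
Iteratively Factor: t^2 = (t)*(t)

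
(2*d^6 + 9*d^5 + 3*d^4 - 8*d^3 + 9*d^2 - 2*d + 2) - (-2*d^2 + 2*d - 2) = 2*d^6 + 9*d^5 + 3*d^4 - 8*d^3 + 11*d^2 - 4*d + 4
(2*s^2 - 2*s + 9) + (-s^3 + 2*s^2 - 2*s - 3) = -s^3 + 4*s^2 - 4*s + 6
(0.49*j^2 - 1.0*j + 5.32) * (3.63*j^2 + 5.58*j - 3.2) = 1.7787*j^4 - 0.8958*j^3 + 12.1636*j^2 + 32.8856*j - 17.024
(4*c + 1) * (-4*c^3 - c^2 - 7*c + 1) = -16*c^4 - 8*c^3 - 29*c^2 - 3*c + 1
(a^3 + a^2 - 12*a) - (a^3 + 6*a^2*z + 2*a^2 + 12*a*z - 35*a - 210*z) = -6*a^2*z - a^2 - 12*a*z + 23*a + 210*z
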